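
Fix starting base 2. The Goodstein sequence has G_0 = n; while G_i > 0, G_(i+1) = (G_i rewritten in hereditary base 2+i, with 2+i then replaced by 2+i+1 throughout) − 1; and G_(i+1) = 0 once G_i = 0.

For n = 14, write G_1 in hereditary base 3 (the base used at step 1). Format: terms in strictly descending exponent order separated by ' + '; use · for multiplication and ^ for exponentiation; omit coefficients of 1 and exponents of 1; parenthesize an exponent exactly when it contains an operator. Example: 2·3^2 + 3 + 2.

3^(3 + 1) + 3^3 + 2

14 —HB2→ 2^(2 + 1) + 2^2 + 2 —bump→ 3^(3 + 1) + 3^3 + 3 = 111 —(−1)→ 110
110 —HB3→ 3^(3 + 1) + 3^3 + 2 —bump→ 4^(4 + 1) + 4^4 + 2 = 1282 —(−1)→ 1281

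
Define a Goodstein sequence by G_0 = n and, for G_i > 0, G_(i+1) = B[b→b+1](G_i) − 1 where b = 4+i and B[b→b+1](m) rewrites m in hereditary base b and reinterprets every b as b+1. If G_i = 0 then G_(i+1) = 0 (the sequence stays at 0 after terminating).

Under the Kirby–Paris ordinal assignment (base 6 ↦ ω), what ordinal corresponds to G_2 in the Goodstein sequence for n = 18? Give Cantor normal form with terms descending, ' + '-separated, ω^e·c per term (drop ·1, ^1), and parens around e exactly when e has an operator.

ω^2

18 —HB4→ 4^2 + 2 —bump→ 5^2 + 2 = 27 —(−1)→ 26
26 —HB5→ 5^2 + 1 —bump→ 6^2 + 1 = 37 —(−1)→ 36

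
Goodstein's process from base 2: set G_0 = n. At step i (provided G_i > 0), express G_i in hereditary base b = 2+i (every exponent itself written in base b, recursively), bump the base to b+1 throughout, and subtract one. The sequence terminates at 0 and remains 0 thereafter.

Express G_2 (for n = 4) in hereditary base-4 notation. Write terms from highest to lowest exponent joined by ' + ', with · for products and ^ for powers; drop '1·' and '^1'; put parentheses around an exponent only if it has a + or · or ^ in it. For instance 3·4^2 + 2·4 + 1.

i=0: 4 = 2^2 (b=2); 2→3: 3^3 = 27; 27−1 = 26
i=1: 26 = 2·3^2 + 2·3 + 2 (b=3); 3→4: 2·4^2 + 2·4 + 2 = 42; 42−1 = 41
i=2: 41 = 2·4^2 + 2·4 + 1 (b=4); 4→5: 2·5^2 + 2·5 + 1 = 61; 61−1 = 60

2·4^2 + 2·4 + 1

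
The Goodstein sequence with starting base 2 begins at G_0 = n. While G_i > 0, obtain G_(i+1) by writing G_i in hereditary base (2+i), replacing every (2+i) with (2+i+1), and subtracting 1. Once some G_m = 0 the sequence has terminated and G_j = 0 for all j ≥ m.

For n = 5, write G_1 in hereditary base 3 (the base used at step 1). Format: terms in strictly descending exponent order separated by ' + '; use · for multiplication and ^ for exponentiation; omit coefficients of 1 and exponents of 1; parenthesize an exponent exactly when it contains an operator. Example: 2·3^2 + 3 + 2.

3^3

G_0=5  [base 2] 2^2 + 1  →[2↦3]→  3^3 + 1 = 28  −1 ⇒ G_1=27
G_1=27  [base 3] 3^3  →[3↦4]→  4^4 = 256  −1 ⇒ G_2=255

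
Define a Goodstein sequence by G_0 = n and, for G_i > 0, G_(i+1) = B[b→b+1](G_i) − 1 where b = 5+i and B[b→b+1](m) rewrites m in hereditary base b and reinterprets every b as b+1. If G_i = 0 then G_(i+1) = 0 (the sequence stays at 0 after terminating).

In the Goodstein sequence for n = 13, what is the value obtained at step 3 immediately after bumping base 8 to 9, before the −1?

i=0: 13 = 2·5 + 3 (b=5); 5→6: 2·6 + 3 = 15; 15−1 = 14
i=1: 14 = 2·6 + 2 (b=6); 6→7: 2·7 + 2 = 16; 16−1 = 15
i=2: 15 = 2·7 + 1 (b=7); 7→8: 2·8 + 1 = 17; 17−1 = 16
i=3: 16 = 2·8 (b=8); 8→9: 2·9 = 18; 18−1 = 17

18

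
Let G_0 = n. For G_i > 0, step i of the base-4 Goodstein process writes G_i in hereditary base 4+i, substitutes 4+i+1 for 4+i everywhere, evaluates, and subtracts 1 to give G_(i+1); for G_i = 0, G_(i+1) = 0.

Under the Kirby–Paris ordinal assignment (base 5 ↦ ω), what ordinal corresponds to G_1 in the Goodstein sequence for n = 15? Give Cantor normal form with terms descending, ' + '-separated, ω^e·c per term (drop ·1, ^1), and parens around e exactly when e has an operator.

G_0=15  [base 4] 3·4 + 3  →[4↦5]→  3·5 + 3 = 18  −1 ⇒ G_1=17
G_1=17  [base 5] 3·5 + 2  →[5↦6]→  3·6 + 2 = 20  −1 ⇒ G_2=19

ω·3 + 2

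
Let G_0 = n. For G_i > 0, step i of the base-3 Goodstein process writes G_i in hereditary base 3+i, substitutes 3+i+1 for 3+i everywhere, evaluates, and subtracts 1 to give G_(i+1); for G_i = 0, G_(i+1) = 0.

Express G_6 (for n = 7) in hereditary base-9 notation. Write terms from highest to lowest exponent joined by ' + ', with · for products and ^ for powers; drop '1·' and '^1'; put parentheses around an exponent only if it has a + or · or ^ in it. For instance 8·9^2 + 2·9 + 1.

step 0: 7 = 2·3 + 1; sub 4 for 3: 2·4 + 1; = 9; G_1 = 9−1 = 8
step 1: 8 = 2·4; sub 5 for 4: 2·5; = 10; G_2 = 10−1 = 9
step 2: 9 = 5 + 4; sub 6 for 5: 6 + 4; = 10; G_3 = 10−1 = 9
step 3: 9 = 6 + 3; sub 7 for 6: 7 + 3; = 10; G_4 = 10−1 = 9
step 4: 9 = 7 + 2; sub 8 for 7: 8 + 2; = 10; G_5 = 10−1 = 9
step 5: 9 = 8 + 1; sub 9 for 8: 9 + 1; = 10; G_6 = 10−1 = 9
step 6: 9 = 9; sub 10 for 9: 10; = 10; G_7 = 10−1 = 9

9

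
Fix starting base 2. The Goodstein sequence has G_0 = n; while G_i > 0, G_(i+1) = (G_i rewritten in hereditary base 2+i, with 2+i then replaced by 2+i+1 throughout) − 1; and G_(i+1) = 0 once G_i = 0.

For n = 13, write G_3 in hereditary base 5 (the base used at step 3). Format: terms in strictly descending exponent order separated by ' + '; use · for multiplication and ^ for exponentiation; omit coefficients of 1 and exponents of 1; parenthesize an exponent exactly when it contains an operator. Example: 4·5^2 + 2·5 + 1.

5^(5 + 1) + 3·5^3 + 3·5^2 + 3·5 + 2

G_0 = 13. HB_2(13) = 2^(2 + 1) + 2^2 + 1. Bump = 109. G_1 = 108.
G_1 = 108. HB_3(108) = 3^(3 + 1) + 3^3. Bump = 1280. G_2 = 1279.
G_2 = 1279. HB_4(1279) = 4^(4 + 1) + 3·4^3 + 3·4^2 + 3·4 + 3. Bump = 16093. G_3 = 16092.
G_3 = 16092. HB_5(16092) = 5^(5 + 1) + 3·5^3 + 3·5^2 + 3·5 + 2. Bump = 280712. G_4 = 280711.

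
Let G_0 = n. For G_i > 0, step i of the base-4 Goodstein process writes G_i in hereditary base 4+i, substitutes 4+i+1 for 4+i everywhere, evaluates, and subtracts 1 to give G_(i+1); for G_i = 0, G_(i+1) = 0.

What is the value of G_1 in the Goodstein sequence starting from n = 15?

G_0 = 15. HB_4(15) = 3·4 + 3. Bump = 18. G_1 = 17.
G_1 = 17. HB_5(17) = 3·5 + 2. Bump = 20. G_2 = 19.

17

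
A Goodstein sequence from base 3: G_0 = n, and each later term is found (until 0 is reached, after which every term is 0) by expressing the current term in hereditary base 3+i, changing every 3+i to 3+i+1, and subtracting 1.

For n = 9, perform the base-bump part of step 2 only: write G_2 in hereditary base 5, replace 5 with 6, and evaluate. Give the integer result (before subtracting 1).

step 0: 9 = 3^2; sub 4 for 3: 4^2; = 16; G_1 = 16−1 = 15
step 1: 15 = 3·4 + 3; sub 5 for 4: 3·5 + 3; = 18; G_2 = 18−1 = 17
step 2: 17 = 3·5 + 2; sub 6 for 5: 3·6 + 2; = 20; G_3 = 20−1 = 19

20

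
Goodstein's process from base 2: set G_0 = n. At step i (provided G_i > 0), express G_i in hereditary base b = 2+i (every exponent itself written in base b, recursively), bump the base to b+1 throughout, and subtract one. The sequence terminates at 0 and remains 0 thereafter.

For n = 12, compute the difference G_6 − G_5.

step 0: 12 = 2^(2 + 1) + 2^2; sub 3 for 2: 3^(3 + 1) + 3^3; = 108; G_1 = 108−1 = 107
step 1: 107 = 3^(3 + 1) + 2·3^2 + 2·3 + 2; sub 4 for 3: 4^(4 + 1) + 2·4^2 + 2·4 + 2; = 1066; G_2 = 1066−1 = 1065
step 2: 1065 = 4^(4 + 1) + 2·4^2 + 2·4 + 1; sub 5 for 4: 5^(5 + 1) + 2·5^2 + 2·5 + 1; = 15686; G_3 = 15686−1 = 15685
step 3: 15685 = 5^(5 + 1) + 2·5^2 + 2·5; sub 6 for 5: 6^(6 + 1) + 2·6^2 + 2·6; = 280020; G_4 = 280020−1 = 280019
step 4: 280019 = 6^(6 + 1) + 2·6^2 + 6 + 5; sub 7 for 6: 7^(7 + 1) + 2·7^2 + 7 + 5; = 5764911; G_5 = 5764911−1 = 5764910
step 5: 5764910 = 7^(7 + 1) + 2·7^2 + 7 + 4; sub 8 for 7: 8^(8 + 1) + 2·8^2 + 8 + 4; = 134217868; G_6 = 134217868−1 = 134217867

128452957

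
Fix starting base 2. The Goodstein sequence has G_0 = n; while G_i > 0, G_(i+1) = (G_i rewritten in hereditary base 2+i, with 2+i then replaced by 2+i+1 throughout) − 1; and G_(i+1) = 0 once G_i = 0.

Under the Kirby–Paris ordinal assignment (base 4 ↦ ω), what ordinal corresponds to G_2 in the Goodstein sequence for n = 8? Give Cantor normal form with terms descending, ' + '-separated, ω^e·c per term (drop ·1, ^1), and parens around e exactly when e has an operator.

8 —HB2→ 2^(2 + 1) —bump→ 3^(3 + 1) = 81 —(−1)→ 80
80 —HB3→ 2·3^3 + 2·3^2 + 2·3 + 2 —bump→ 2·4^4 + 2·4^2 + 2·4 + 2 = 554 —(−1)→ 553
553 —HB4→ 2·4^4 + 2·4^2 + 2·4 + 1 —bump→ 2·5^5 + 2·5^2 + 2·5 + 1 = 6311 —(−1)→ 6310

ω^ω·2 + ω^2·2 + ω·2 + 1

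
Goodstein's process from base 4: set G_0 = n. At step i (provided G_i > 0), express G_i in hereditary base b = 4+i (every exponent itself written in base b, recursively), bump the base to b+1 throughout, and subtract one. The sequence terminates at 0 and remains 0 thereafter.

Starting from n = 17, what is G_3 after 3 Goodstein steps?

G_0 = 17. HB_4(17) = 4^2 + 1. Bump = 26. G_1 = 25.
G_1 = 25. HB_5(25) = 5^2. Bump = 36. G_2 = 35.
G_2 = 35. HB_6(35) = 5·6 + 5. Bump = 40. G_3 = 39.

39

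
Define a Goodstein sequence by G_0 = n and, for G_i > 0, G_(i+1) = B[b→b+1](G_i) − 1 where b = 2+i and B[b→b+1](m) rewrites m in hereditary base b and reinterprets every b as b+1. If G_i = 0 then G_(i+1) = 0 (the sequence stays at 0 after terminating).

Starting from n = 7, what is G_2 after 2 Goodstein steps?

259

[0] 7 ≡ 2^2 + 2 + 1 (base 2). Lift 3: 31. −1: 30.
[1] 30 ≡ 3^3 + 3 (base 3). Lift 4: 260. −1: 259.
[2] 259 ≡ 4^4 + 3 (base 4). Lift 5: 3128. −1: 3127.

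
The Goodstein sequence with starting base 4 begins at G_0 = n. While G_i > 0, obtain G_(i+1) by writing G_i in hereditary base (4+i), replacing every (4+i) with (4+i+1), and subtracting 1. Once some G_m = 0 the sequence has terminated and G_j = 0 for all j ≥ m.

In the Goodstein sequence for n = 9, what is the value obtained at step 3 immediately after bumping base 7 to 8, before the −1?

9 —HB4→ 2·4 + 1 —bump→ 2·5 + 1 = 11 —(−1)→ 10
10 —HB5→ 2·5 —bump→ 2·6 = 12 —(−1)→ 11
11 —HB6→ 6 + 5 —bump→ 7 + 5 = 12 —(−1)→ 11
11 —HB7→ 7 + 4 —bump→ 8 + 4 = 12 —(−1)→ 11

12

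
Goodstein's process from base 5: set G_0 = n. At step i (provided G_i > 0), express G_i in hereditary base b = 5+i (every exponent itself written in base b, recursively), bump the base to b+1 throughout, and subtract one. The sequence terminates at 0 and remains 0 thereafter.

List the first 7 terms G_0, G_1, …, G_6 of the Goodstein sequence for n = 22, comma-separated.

22, 25, 28, 31, 33, 35, 37

(0) 22|_5 = 4·5 + 2 ↦ 4·6 + 2|_6 = 26 ⇒ 25
(1) 25|_6 = 4·6 + 1 ↦ 4·7 + 1|_7 = 29 ⇒ 28
(2) 28|_7 = 4·7 ↦ 4·8|_8 = 32 ⇒ 31
(3) 31|_8 = 3·8 + 7 ↦ 3·9 + 7|_9 = 34 ⇒ 33
(4) 33|_9 = 3·9 + 6 ↦ 3·10 + 6|_10 = 36 ⇒ 35
(5) 35|_10 = 3·10 + 5 ↦ 3·11 + 5|_11 = 38 ⇒ 37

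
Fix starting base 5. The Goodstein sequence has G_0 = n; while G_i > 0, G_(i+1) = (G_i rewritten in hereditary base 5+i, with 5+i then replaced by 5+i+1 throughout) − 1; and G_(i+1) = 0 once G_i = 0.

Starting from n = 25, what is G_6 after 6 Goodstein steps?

base 5: 25 = 5^2; at 6: 6^2 = 36; next = 35
base 6: 35 = 5·6 + 5; at 7: 5·7 + 5 = 40; next = 39
base 7: 39 = 5·7 + 4; at 8: 5·8 + 4 = 44; next = 43
base 8: 43 = 5·8 + 3; at 9: 5·9 + 3 = 48; next = 47
base 9: 47 = 5·9 + 2; at 10: 5·10 + 2 = 52; next = 51
base 10: 51 = 5·10 + 1; at 11: 5·11 + 1 = 56; next = 55
base 11: 55 = 5·11; at 12: 5·12 = 60; next = 59

55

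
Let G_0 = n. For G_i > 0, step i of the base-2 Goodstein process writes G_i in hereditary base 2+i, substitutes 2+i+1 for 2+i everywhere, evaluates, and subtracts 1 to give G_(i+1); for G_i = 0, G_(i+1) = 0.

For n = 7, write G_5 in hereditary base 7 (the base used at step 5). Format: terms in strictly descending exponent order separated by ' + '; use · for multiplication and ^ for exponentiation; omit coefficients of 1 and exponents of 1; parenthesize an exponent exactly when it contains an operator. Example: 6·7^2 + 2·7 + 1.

7^7

G_0 = 7. HB_2(7) = 2^2 + 2 + 1. Bump = 31. G_1 = 30.
G_1 = 30. HB_3(30) = 3^3 + 3. Bump = 260. G_2 = 259.
G_2 = 259. HB_4(259) = 4^4 + 3. Bump = 3128. G_3 = 3127.
G_3 = 3127. HB_5(3127) = 5^5 + 2. Bump = 46658. G_4 = 46657.
G_4 = 46657. HB_6(46657) = 6^6 + 1. Bump = 823544. G_5 = 823543.
G_5 = 823543. HB_7(823543) = 7^7. Bump = 16777216. G_6 = 16777215.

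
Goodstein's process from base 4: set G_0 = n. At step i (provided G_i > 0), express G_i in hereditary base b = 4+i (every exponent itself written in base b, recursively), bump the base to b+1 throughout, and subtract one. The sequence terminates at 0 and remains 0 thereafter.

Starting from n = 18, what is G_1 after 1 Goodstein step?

26

[0] 18 ≡ 4^2 + 2 (base 4). Lift 5: 27. −1: 26.
[1] 26 ≡ 5^2 + 1 (base 5). Lift 6: 37. −1: 36.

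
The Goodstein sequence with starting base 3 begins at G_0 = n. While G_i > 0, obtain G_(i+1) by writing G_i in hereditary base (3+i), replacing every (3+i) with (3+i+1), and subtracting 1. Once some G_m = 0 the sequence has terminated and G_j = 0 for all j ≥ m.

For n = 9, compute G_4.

9 —HB3→ 3^2 —bump→ 4^2 = 16 —(−1)→ 15
15 —HB4→ 3·4 + 3 —bump→ 3·5 + 3 = 18 —(−1)→ 17
17 —HB5→ 3·5 + 2 —bump→ 3·6 + 2 = 20 —(−1)→ 19
19 —HB6→ 3·6 + 1 —bump→ 3·7 + 1 = 22 —(−1)→ 21
21 —HB7→ 3·7 —bump→ 3·8 = 24 —(−1)→ 23

21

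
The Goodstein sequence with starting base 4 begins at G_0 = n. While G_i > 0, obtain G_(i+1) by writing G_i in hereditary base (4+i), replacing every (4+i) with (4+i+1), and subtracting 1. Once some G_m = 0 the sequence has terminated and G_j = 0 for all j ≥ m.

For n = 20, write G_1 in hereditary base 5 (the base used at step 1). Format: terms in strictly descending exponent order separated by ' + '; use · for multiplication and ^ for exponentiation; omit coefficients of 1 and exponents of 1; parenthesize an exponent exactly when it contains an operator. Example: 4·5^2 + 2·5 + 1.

20 —HB4→ 4^2 + 4 —bump→ 5^2 + 5 = 30 —(−1)→ 29
29 —HB5→ 5^2 + 4 —bump→ 6^2 + 4 = 40 —(−1)→ 39

5^2 + 4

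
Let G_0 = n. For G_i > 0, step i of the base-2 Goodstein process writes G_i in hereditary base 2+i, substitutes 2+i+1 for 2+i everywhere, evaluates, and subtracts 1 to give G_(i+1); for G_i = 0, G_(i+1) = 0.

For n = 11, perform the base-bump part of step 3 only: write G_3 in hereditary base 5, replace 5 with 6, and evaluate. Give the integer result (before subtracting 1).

279938

11 —HB2→ 2^(2 + 1) + 2 + 1 —bump→ 3^(3 + 1) + 3 + 1 = 85 —(−1)→ 84
84 —HB3→ 3^(3 + 1) + 3 —bump→ 4^(4 + 1) + 4 = 1028 —(−1)→ 1027
1027 —HB4→ 4^(4 + 1) + 3 —bump→ 5^(5 + 1) + 3 = 15628 —(−1)→ 15627
15627 —HB5→ 5^(5 + 1) + 2 —bump→ 6^(6 + 1) + 2 = 279938 —(−1)→ 279937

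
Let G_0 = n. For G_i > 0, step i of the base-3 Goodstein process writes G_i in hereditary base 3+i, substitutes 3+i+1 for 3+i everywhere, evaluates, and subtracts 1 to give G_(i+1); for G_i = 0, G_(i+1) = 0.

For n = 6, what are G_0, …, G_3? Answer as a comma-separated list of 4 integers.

step 0: 6 = 2·3; sub 4 for 3: 2·4; = 8; G_1 = 8−1 = 7
step 1: 7 = 4 + 3; sub 5 for 4: 5 + 3; = 8; G_2 = 8−1 = 7
step 2: 7 = 5 + 2; sub 6 for 5: 6 + 2; = 8; G_3 = 8−1 = 7

6, 7, 7, 7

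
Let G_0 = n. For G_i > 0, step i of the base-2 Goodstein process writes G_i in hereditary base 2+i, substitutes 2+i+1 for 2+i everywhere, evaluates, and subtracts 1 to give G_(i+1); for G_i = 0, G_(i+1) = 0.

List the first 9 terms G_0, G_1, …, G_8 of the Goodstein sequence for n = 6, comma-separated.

step 0: 6 = 2^2 + 2; sub 3 for 2: 3^3 + 3; = 30; G_1 = 30−1 = 29
step 1: 29 = 3^3 + 2; sub 4 for 3: 4^4 + 2; = 258; G_2 = 258−1 = 257
step 2: 257 = 4^4 + 1; sub 5 for 4: 5^5 + 1; = 3126; G_3 = 3126−1 = 3125
step 3: 3125 = 5^5; sub 6 for 5: 6^6; = 46656; G_4 = 46656−1 = 46655
step 4: 46655 = 5·6^5 + 5·6^4 + 5·6^3 + 5·6^2 + 5·6 + 5; sub 7 for 6: 5·7^5 + 5·7^4 + 5·7^3 + 5·7^2 + 5·7 + 5; = 98040; G_5 = 98040−1 = 98039
step 5: 98039 = 5·7^5 + 5·7^4 + 5·7^3 + 5·7^2 + 5·7 + 4; sub 8 for 7: 5·8^5 + 5·8^4 + 5·8^3 + 5·8^2 + 5·8 + 4; = 187244; G_6 = 187244−1 = 187243
step 6: 187243 = 5·8^5 + 5·8^4 + 5·8^3 + 5·8^2 + 5·8 + 3; sub 9 for 8: 5·9^5 + 5·9^4 + 5·9^3 + 5·9^2 + 5·9 + 3; = 332148; G_7 = 332148−1 = 332147
step 7: 332147 = 5·9^5 + 5·9^4 + 5·9^3 + 5·9^2 + 5·9 + 2; sub 10 for 9: 5·10^5 + 5·10^4 + 5·10^3 + 5·10^2 + 5·10 + 2; = 555552; G_8 = 555552−1 = 555551

6, 29, 257, 3125, 46655, 98039, 187243, 332147, 555551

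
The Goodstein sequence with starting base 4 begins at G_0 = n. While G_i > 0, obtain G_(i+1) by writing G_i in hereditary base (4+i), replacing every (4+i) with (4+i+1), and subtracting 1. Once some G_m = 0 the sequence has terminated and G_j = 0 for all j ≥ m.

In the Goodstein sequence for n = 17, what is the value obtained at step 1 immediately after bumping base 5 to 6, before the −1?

base 4: 17 = 4^2 + 1; at 5: 5^2 + 1 = 26; next = 25
base 5: 25 = 5^2; at 6: 6^2 = 36; next = 35

36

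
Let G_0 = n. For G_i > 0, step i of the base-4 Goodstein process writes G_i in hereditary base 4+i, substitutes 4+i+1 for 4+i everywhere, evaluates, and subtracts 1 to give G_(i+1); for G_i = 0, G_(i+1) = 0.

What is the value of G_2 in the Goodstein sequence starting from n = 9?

(0) 9|_4 = 2·4 + 1 ↦ 2·5 + 1|_5 = 11 ⇒ 10
(1) 10|_5 = 2·5 ↦ 2·6|_6 = 12 ⇒ 11

11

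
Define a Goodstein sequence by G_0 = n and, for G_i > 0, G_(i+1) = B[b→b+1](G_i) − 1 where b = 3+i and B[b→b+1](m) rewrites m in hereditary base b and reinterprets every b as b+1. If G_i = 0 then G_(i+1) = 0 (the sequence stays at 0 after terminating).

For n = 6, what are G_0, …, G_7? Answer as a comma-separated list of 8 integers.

6, 7, 7, 7, 7, 7, 6, 5

[0] 6 ≡ 2·3 (base 3). Lift 4: 8. −1: 7.
[1] 7 ≡ 4 + 3 (base 4). Lift 5: 8. −1: 7.
[2] 7 ≡ 5 + 2 (base 5). Lift 6: 8. −1: 7.
[3] 7 ≡ 6 + 1 (base 6). Lift 7: 8. −1: 7.
[4] 7 ≡ 7 (base 7). Lift 8: 8. −1: 7.
[5] 7 ≡ 7 (base 8). Lift 9: 7. −1: 6.
[6] 6 ≡ 6 (base 9). Lift 10: 6. −1: 5.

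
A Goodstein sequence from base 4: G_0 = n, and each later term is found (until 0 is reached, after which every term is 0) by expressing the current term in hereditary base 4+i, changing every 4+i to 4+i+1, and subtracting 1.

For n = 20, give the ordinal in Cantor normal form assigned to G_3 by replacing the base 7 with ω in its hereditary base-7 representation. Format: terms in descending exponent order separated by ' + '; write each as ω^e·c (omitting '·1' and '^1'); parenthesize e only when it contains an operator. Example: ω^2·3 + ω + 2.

base 4: 20 = 4^2 + 4; at 5: 5^2 + 5 = 30; next = 29
base 5: 29 = 5^2 + 4; at 6: 6^2 + 4 = 40; next = 39
base 6: 39 = 6^2 + 3; at 7: 7^2 + 3 = 52; next = 51

ω^2 + 2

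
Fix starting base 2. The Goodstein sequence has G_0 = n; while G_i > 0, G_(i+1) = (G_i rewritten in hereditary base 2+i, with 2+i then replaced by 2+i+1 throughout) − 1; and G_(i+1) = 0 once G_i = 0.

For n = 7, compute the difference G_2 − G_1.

229

i=0: 7 = 2^2 + 2 + 1 (b=2); 2→3: 3^3 + 3 + 1 = 31; 31−1 = 30
i=1: 30 = 3^3 + 3 (b=3); 3→4: 4^4 + 4 = 260; 260−1 = 259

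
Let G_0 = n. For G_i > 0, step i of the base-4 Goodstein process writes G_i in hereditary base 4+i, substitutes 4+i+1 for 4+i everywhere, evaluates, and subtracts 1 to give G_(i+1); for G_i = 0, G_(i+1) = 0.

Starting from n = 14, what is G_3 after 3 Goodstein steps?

20

base 4: 14 = 3·4 + 2; at 5: 3·5 + 2 = 17; next = 16
base 5: 16 = 3·5 + 1; at 6: 3·6 + 1 = 19; next = 18
base 6: 18 = 3·6; at 7: 3·7 = 21; next = 20
base 7: 20 = 2·7 + 6; at 8: 2·8 + 6 = 22; next = 21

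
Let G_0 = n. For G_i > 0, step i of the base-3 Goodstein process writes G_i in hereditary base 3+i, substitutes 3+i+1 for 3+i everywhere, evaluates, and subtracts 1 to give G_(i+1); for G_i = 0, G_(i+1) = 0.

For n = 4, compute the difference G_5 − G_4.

step 0: 4 = 3 + 1; sub 4 for 3: 4 + 1; = 5; G_1 = 5−1 = 4
step 1: 4 = 4; sub 5 for 4: 5; = 5; G_2 = 5−1 = 4
step 2: 4 = 4; sub 6 for 5: 4; = 4; G_3 = 4−1 = 3
step 3: 3 = 3; sub 7 for 6: 3; = 3; G_4 = 3−1 = 2
step 4: 2 = 2; sub 8 for 7: 2; = 2; G_5 = 2−1 = 1

-1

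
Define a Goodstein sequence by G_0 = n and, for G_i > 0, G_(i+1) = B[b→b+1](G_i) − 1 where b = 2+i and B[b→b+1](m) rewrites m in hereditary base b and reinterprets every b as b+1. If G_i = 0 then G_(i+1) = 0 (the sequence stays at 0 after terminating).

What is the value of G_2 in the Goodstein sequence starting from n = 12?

1065

(0) 12|_2 = 2^(2 + 1) + 2^2 ↦ 3^(3 + 1) + 3^3|_3 = 108 ⇒ 107
(1) 107|_3 = 3^(3 + 1) + 2·3^2 + 2·3 + 2 ↦ 4^(4 + 1) + 2·4^2 + 2·4 + 2|_4 = 1066 ⇒ 1065
(2) 1065|_4 = 4^(4 + 1) + 2·4^2 + 2·4 + 1 ↦ 5^(5 + 1) + 2·5^2 + 2·5 + 1|_5 = 15686 ⇒ 15685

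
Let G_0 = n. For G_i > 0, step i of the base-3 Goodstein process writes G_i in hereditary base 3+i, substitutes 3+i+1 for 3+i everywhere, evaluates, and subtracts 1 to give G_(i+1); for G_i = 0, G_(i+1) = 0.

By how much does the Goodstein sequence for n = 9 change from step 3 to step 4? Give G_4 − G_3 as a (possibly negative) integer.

2

base 3: 9 = 3^2; at 4: 4^2 = 16; next = 15
base 4: 15 = 3·4 + 3; at 5: 3·5 + 3 = 18; next = 17
base 5: 17 = 3·5 + 2; at 6: 3·6 + 2 = 20; next = 19
base 6: 19 = 3·6 + 1; at 7: 3·7 + 1 = 22; next = 21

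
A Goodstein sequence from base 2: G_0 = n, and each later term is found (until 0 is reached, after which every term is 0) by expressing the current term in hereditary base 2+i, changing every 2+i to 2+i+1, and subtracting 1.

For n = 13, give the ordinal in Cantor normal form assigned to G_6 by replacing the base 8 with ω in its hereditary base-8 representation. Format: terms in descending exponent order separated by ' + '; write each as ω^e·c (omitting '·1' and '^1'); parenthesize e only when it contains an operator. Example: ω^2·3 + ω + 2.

ω^(ω + 1) + ω^3·3 + ω^2·3 + ω·2 + 7

step 0: 13 = 2^(2 + 1) + 2^2 + 1; sub 3 for 2: 3^(3 + 1) + 3^3 + 1; = 109; G_1 = 109−1 = 108
step 1: 108 = 3^(3 + 1) + 3^3; sub 4 for 3: 4^(4 + 1) + 4^4; = 1280; G_2 = 1280−1 = 1279
step 2: 1279 = 4^(4 + 1) + 3·4^3 + 3·4^2 + 3·4 + 3; sub 5 for 4: 5^(5 + 1) + 3·5^3 + 3·5^2 + 3·5 + 3; = 16093; G_3 = 16093−1 = 16092
step 3: 16092 = 5^(5 + 1) + 3·5^3 + 3·5^2 + 3·5 + 2; sub 6 for 5: 6^(6 + 1) + 3·6^3 + 3·6^2 + 3·6 + 2; = 280712; G_4 = 280712−1 = 280711
step 4: 280711 = 6^(6 + 1) + 3·6^3 + 3·6^2 + 3·6 + 1; sub 7 for 6: 7^(7 + 1) + 3·7^3 + 3·7^2 + 3·7 + 1; = 5765999; G_5 = 5765999−1 = 5765998
step 5: 5765998 = 7^(7 + 1) + 3·7^3 + 3·7^2 + 3·7; sub 8 for 7: 8^(8 + 1) + 3·8^3 + 3·8^2 + 3·8; = 134219480; G_6 = 134219480−1 = 134219479
step 6: 134219479 = 8^(8 + 1) + 3·8^3 + 3·8^2 + 2·8 + 7; sub 9 for 8: 9^(9 + 1) + 3·9^3 + 3·9^2 + 2·9 + 7; = 3486786856; G_7 = 3486786856−1 = 3486786855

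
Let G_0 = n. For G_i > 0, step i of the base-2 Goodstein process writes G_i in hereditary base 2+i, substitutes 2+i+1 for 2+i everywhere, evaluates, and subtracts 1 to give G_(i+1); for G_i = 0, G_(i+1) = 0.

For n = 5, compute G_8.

3325

G_0 = 5. HB_2(5) = 2^2 + 1. Bump = 28. G_1 = 27.
G_1 = 27. HB_3(27) = 3^3. Bump = 256. G_2 = 255.
G_2 = 255. HB_4(255) = 3·4^3 + 3·4^2 + 3·4 + 3. Bump = 468. G_3 = 467.
G_3 = 467. HB_5(467) = 3·5^3 + 3·5^2 + 3·5 + 2. Bump = 776. G_4 = 775.
G_4 = 775. HB_6(775) = 3·6^3 + 3·6^2 + 3·6 + 1. Bump = 1198. G_5 = 1197.
G_5 = 1197. HB_7(1197) = 3·7^3 + 3·7^2 + 3·7. Bump = 1752. G_6 = 1751.
G_6 = 1751. HB_8(1751) = 3·8^3 + 3·8^2 + 2·8 + 7. Bump = 2455. G_7 = 2454.
G_7 = 2454. HB_9(2454) = 3·9^3 + 3·9^2 + 2·9 + 6. Bump = 3326. G_8 = 3325.
G_8 = 3325. HB_10(3325) = 3·10^3 + 3·10^2 + 2·10 + 5. Bump = 4383. G_9 = 4382.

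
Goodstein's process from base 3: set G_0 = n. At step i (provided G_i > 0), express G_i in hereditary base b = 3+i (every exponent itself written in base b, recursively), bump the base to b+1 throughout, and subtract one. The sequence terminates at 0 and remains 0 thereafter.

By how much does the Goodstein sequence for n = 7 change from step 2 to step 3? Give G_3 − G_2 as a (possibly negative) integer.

[0] 7 ≡ 2·3 + 1 (base 3). Lift 4: 9. −1: 8.
[1] 8 ≡ 2·4 (base 4). Lift 5: 10. −1: 9.
[2] 9 ≡ 5 + 4 (base 5). Lift 6: 10. −1: 9.

0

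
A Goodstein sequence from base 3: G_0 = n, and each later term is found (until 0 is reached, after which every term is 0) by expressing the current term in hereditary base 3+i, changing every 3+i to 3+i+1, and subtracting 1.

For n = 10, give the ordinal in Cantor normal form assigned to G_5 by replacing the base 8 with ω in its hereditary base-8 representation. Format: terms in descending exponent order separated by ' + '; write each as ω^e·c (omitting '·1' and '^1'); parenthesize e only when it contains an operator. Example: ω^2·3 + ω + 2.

(0) 10|_3 = 3^2 + 1 ↦ 4^2 + 1|_4 = 17 ⇒ 16
(1) 16|_4 = 4^2 ↦ 5^2|_5 = 25 ⇒ 24
(2) 24|_5 = 4·5 + 4 ↦ 4·6 + 4|_6 = 28 ⇒ 27
(3) 27|_6 = 4·6 + 3 ↦ 4·7 + 3|_7 = 31 ⇒ 30
(4) 30|_7 = 4·7 + 2 ↦ 4·8 + 2|_8 = 34 ⇒ 33
(5) 33|_8 = 4·8 + 1 ↦ 4·9 + 1|_9 = 37 ⇒ 36

ω·4 + 1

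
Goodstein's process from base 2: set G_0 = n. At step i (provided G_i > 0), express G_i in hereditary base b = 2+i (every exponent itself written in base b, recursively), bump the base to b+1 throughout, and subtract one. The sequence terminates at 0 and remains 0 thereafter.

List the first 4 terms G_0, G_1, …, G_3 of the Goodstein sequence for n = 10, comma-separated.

10, 83, 1025, 15625

i=0: 10 = 2^(2 + 1) + 2 (b=2); 2→3: 3^(3 + 1) + 3 = 84; 84−1 = 83
i=1: 83 = 3^(3 + 1) + 2 (b=3); 3→4: 4^(4 + 1) + 2 = 1026; 1026−1 = 1025
i=2: 1025 = 4^(4 + 1) + 1 (b=4); 4→5: 5^(5 + 1) + 1 = 15626; 15626−1 = 15625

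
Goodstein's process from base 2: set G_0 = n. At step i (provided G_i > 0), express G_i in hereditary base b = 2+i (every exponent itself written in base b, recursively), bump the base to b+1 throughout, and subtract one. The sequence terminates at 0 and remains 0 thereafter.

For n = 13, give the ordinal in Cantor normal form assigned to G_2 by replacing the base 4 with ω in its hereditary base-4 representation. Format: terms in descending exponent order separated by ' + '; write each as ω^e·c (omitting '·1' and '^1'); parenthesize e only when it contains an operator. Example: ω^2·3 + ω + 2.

ω^(ω + 1) + ω^3·3 + ω^2·3 + ω·3 + 3

step 0: 13 = 2^(2 + 1) + 2^2 + 1; sub 3 for 2: 3^(3 + 1) + 3^3 + 1; = 109; G_1 = 109−1 = 108
step 1: 108 = 3^(3 + 1) + 3^3; sub 4 for 3: 4^(4 + 1) + 4^4; = 1280; G_2 = 1280−1 = 1279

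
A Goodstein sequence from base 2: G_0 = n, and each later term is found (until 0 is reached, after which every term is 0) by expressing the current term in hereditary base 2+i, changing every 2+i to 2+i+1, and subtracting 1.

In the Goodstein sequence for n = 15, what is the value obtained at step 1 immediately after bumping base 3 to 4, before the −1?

15 —HB2→ 2^(2 + 1) + 2^2 + 2 + 1 —bump→ 3^(3 + 1) + 3^3 + 3 + 1 = 112 —(−1)→ 111
111 —HB3→ 3^(3 + 1) + 3^3 + 3 —bump→ 4^(4 + 1) + 4^4 + 4 = 1284 —(−1)→ 1283

1284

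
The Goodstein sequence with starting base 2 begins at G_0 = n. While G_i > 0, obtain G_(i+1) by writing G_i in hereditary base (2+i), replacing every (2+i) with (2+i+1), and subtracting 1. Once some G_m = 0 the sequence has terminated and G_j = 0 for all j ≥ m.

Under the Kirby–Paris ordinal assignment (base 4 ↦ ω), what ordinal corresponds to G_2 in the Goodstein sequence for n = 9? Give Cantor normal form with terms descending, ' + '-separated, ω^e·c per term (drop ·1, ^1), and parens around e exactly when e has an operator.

ω^ω·3 + ω^3·3 + ω^2·3 + ω·3 + 3

[0] 9 ≡ 2^(2 + 1) + 1 (base 2). Lift 3: 82. −1: 81.
[1] 81 ≡ 3^(3 + 1) (base 3). Lift 4: 1024. −1: 1023.
[2] 1023 ≡ 3·4^4 + 3·4^3 + 3·4^2 + 3·4 + 3 (base 4). Lift 5: 9843. −1: 9842.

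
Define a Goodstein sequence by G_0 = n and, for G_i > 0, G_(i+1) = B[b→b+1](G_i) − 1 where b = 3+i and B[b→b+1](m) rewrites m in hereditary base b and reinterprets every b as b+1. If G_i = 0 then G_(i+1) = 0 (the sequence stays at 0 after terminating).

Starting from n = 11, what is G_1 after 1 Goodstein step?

17

[0] 11 ≡ 3^2 + 2 (base 3). Lift 4: 18. −1: 17.
[1] 17 ≡ 4^2 + 1 (base 4). Lift 5: 26. −1: 25.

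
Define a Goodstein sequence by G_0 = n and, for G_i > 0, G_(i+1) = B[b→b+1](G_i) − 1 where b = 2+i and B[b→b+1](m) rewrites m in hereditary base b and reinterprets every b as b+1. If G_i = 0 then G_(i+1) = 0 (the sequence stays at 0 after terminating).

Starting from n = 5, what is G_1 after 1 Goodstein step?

G_0=5  [base 2] 2^2 + 1  →[2↦3]→  3^3 + 1 = 28  −1 ⇒ G_1=27
G_1=27  [base 3] 3^3  →[3↦4]→  4^4 = 256  −1 ⇒ G_2=255

27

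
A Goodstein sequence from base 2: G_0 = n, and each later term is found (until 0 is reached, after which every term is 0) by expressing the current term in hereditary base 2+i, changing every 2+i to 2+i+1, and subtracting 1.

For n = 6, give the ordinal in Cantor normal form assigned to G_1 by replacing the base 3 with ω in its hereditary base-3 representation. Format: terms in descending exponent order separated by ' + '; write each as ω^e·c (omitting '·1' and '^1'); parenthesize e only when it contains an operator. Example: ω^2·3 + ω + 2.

ω^ω + 2

G_0=6  [base 2] 2^2 + 2  →[2↦3]→  3^3 + 3 = 30  −1 ⇒ G_1=29
G_1=29  [base 3] 3^3 + 2  →[3↦4]→  4^4 + 2 = 258  −1 ⇒ G_2=257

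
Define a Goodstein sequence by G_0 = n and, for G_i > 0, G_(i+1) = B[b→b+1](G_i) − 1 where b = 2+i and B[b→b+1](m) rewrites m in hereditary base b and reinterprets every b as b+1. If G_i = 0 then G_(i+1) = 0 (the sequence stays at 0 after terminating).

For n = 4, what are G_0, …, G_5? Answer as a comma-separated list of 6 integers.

4, 26, 41, 60, 83, 109

step 0: 4 = 2^2; sub 3 for 2: 3^3; = 27; G_1 = 27−1 = 26
step 1: 26 = 2·3^2 + 2·3 + 2; sub 4 for 3: 2·4^2 + 2·4 + 2; = 42; G_2 = 42−1 = 41
step 2: 41 = 2·4^2 + 2·4 + 1; sub 5 for 4: 2·5^2 + 2·5 + 1; = 61; G_3 = 61−1 = 60
step 3: 60 = 2·5^2 + 2·5; sub 6 for 5: 2·6^2 + 2·6; = 84; G_4 = 84−1 = 83
step 4: 83 = 2·6^2 + 6 + 5; sub 7 for 6: 2·7^2 + 7 + 5; = 110; G_5 = 110−1 = 109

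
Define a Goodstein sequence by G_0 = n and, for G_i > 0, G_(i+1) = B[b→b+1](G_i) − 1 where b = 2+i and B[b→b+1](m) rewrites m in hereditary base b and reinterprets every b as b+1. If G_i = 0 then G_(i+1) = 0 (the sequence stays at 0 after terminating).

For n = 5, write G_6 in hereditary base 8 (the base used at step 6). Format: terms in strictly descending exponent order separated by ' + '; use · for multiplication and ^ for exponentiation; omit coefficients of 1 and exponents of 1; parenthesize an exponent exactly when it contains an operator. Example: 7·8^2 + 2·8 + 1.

3·8^3 + 3·8^2 + 2·8 + 7

5 —HB2→ 2^2 + 1 —bump→ 3^3 + 1 = 28 —(−1)→ 27
27 —HB3→ 3^3 —bump→ 4^4 = 256 —(−1)→ 255
255 —HB4→ 3·4^3 + 3·4^2 + 3·4 + 3 —bump→ 3·5^3 + 3·5^2 + 3·5 + 3 = 468 —(−1)→ 467
467 —HB5→ 3·5^3 + 3·5^2 + 3·5 + 2 —bump→ 3·6^3 + 3·6^2 + 3·6 + 2 = 776 —(−1)→ 775
775 —HB6→ 3·6^3 + 3·6^2 + 3·6 + 1 —bump→ 3·7^3 + 3·7^2 + 3·7 + 1 = 1198 —(−1)→ 1197
1197 —HB7→ 3·7^3 + 3·7^2 + 3·7 —bump→ 3·8^3 + 3·8^2 + 3·8 = 1752 —(−1)→ 1751
1751 —HB8→ 3·8^3 + 3·8^2 + 2·8 + 7 —bump→ 3·9^3 + 3·9^2 + 2·9 + 7 = 2455 —(−1)→ 2454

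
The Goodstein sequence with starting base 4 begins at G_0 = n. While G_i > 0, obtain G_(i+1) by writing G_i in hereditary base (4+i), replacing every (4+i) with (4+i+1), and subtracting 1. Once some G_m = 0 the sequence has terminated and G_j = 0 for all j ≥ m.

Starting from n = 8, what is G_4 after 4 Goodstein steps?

9

(0) 8|_4 = 2·4 ↦ 2·5|_5 = 10 ⇒ 9
(1) 9|_5 = 5 + 4 ↦ 6 + 4|_6 = 10 ⇒ 9
(2) 9|_6 = 6 + 3 ↦ 7 + 3|_7 = 10 ⇒ 9
(3) 9|_7 = 7 + 2 ↦ 8 + 2|_8 = 10 ⇒ 9
(4) 9|_8 = 8 + 1 ↦ 9 + 1|_9 = 10 ⇒ 9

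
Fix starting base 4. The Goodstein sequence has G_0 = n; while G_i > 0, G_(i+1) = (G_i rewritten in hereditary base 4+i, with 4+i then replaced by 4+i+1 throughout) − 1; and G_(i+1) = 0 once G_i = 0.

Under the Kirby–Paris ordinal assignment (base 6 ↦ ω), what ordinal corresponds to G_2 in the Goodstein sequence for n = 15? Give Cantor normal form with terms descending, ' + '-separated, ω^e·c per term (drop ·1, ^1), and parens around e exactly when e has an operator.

[0] 15 ≡ 3·4 + 3 (base 4). Lift 5: 18. −1: 17.
[1] 17 ≡ 3·5 + 2 (base 5). Lift 6: 20. −1: 19.
[2] 19 ≡ 3·6 + 1 (base 6). Lift 7: 22. −1: 21.

ω·3 + 1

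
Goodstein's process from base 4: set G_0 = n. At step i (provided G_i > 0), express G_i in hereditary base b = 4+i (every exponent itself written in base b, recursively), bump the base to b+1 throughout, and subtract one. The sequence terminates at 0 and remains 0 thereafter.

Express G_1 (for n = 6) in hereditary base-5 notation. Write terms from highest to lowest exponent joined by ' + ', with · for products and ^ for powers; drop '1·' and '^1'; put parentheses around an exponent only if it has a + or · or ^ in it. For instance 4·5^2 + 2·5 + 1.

base 4: 6 = 4 + 2; at 5: 5 + 2 = 7; next = 6
base 5: 6 = 5 + 1; at 6: 6 + 1 = 7; next = 6

5 + 1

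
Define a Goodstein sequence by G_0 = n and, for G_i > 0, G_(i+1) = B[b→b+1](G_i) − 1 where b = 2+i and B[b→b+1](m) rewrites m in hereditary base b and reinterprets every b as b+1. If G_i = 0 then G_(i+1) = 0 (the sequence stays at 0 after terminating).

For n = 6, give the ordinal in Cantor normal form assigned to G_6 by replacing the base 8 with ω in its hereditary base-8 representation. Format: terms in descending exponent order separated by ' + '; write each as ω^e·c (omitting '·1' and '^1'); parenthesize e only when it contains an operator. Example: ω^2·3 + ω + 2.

ω^5·5 + ω^4·5 + ω^3·5 + ω^2·5 + ω·5 + 3

step 0: 6 = 2^2 + 2; sub 3 for 2: 3^3 + 3; = 30; G_1 = 30−1 = 29
step 1: 29 = 3^3 + 2; sub 4 for 3: 4^4 + 2; = 258; G_2 = 258−1 = 257
step 2: 257 = 4^4 + 1; sub 5 for 4: 5^5 + 1; = 3126; G_3 = 3126−1 = 3125
step 3: 3125 = 5^5; sub 6 for 5: 6^6; = 46656; G_4 = 46656−1 = 46655
step 4: 46655 = 5·6^5 + 5·6^4 + 5·6^3 + 5·6^2 + 5·6 + 5; sub 7 for 6: 5·7^5 + 5·7^4 + 5·7^3 + 5·7^2 + 5·7 + 5; = 98040; G_5 = 98040−1 = 98039
step 5: 98039 = 5·7^5 + 5·7^4 + 5·7^3 + 5·7^2 + 5·7 + 4; sub 8 for 7: 5·8^5 + 5·8^4 + 5·8^3 + 5·8^2 + 5·8 + 4; = 187244; G_6 = 187244−1 = 187243
step 6: 187243 = 5·8^5 + 5·8^4 + 5·8^3 + 5·8^2 + 5·8 + 3; sub 9 for 8: 5·9^5 + 5·9^4 + 5·9^3 + 5·9^2 + 5·9 + 3; = 332148; G_7 = 332148−1 = 332147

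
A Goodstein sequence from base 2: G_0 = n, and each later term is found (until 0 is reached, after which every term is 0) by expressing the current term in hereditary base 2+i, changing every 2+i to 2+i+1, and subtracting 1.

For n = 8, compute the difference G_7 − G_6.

G_0 = 8. HB_2(8) = 2^(2 + 1). Bump = 81. G_1 = 80.
G_1 = 80. HB_3(80) = 2·3^3 + 2·3^2 + 2·3 + 2. Bump = 554. G_2 = 553.
G_2 = 553. HB_4(553) = 2·4^4 + 2·4^2 + 2·4 + 1. Bump = 6311. G_3 = 6310.
G_3 = 6310. HB_5(6310) = 2·5^5 + 2·5^2 + 2·5. Bump = 93396. G_4 = 93395.
G_4 = 93395. HB_6(93395) = 2·6^6 + 2·6^2 + 6 + 5. Bump = 1647196. G_5 = 1647195.
G_5 = 1647195. HB_7(1647195) = 2·7^7 + 2·7^2 + 7 + 4. Bump = 33554572. G_6 = 33554571.
G_6 = 33554571. HB_8(33554571) = 2·8^8 + 2·8^2 + 8 + 3. Bump = 774841152. G_7 = 774841151.

741286580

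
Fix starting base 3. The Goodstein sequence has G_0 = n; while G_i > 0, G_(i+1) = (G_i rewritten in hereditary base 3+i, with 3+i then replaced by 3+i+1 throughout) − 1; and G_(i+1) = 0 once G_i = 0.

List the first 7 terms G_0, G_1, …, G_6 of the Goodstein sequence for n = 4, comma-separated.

4, 4, 4, 3, 2, 1, 0

base 3: 4 = 3 + 1; at 4: 4 + 1 = 5; next = 4
base 4: 4 = 4; at 5: 5 = 5; next = 4
base 5: 4 = 4; at 6: 4 = 4; next = 3
base 6: 3 = 3; at 7: 3 = 3; next = 2
base 7: 2 = 2; at 8: 2 = 2; next = 1
base 8: 1 = 1; at 9: 1 = 1; next = 0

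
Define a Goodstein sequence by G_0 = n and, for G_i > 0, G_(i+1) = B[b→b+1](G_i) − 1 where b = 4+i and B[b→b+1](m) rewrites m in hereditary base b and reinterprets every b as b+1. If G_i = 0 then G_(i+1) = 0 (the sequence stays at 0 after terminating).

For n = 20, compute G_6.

99

20 —HB4→ 4^2 + 4 —bump→ 5^2 + 5 = 30 —(−1)→ 29
29 —HB5→ 5^2 + 4 —bump→ 6^2 + 4 = 40 —(−1)→ 39
39 —HB6→ 6^2 + 3 —bump→ 7^2 + 3 = 52 —(−1)→ 51
51 —HB7→ 7^2 + 2 —bump→ 8^2 + 2 = 66 —(−1)→ 65
65 —HB8→ 8^2 + 1 —bump→ 9^2 + 1 = 82 —(−1)→ 81
81 —HB9→ 9^2 —bump→ 10^2 = 100 —(−1)→ 99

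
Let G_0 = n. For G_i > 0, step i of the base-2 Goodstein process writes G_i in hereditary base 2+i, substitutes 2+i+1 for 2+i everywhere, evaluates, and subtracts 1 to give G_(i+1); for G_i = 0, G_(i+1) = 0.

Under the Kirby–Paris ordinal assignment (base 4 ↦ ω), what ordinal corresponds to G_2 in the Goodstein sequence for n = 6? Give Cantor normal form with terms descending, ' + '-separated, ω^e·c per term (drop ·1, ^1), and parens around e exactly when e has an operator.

step 0: 6 = 2^2 + 2; sub 3 for 2: 3^3 + 3; = 30; G_1 = 30−1 = 29
step 1: 29 = 3^3 + 2; sub 4 for 3: 4^4 + 2; = 258; G_2 = 258−1 = 257

ω^ω + 1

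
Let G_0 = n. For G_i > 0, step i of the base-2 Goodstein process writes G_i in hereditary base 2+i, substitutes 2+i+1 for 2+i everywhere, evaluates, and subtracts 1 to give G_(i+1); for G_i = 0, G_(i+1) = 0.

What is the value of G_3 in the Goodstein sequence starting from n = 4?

(0) 4|_2 = 2^2 ↦ 3^3|_3 = 27 ⇒ 26
(1) 26|_3 = 2·3^2 + 2·3 + 2 ↦ 2·4^2 + 2·4 + 2|_4 = 42 ⇒ 41
(2) 41|_4 = 2·4^2 + 2·4 + 1 ↦ 2·5^2 + 2·5 + 1|_5 = 61 ⇒ 60

60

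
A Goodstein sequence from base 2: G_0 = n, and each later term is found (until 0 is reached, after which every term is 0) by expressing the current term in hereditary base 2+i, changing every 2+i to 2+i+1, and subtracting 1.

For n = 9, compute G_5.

2471826

(0) 9|_2 = 2^(2 + 1) + 1 ↦ 3^(3 + 1) + 1|_3 = 82 ⇒ 81
(1) 81|_3 = 3^(3 + 1) ↦ 4^(4 + 1)|_4 = 1024 ⇒ 1023
(2) 1023|_4 = 3·4^4 + 3·4^3 + 3·4^2 + 3·4 + 3 ↦ 3·5^5 + 3·5^3 + 3·5^2 + 3·5 + 3|_5 = 9843 ⇒ 9842
(3) 9842|_5 = 3·5^5 + 3·5^3 + 3·5^2 + 3·5 + 2 ↦ 3·6^6 + 3·6^3 + 3·6^2 + 3·6 + 2|_6 = 140744 ⇒ 140743
(4) 140743|_6 = 3·6^6 + 3·6^3 + 3·6^2 + 3·6 + 1 ↦ 3·7^7 + 3·7^3 + 3·7^2 + 3·7 + 1|_7 = 2471827 ⇒ 2471826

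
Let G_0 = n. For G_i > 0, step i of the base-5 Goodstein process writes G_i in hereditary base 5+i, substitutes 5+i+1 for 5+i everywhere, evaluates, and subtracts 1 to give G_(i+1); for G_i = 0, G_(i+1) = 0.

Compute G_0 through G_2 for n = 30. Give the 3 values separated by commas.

[0] 30 ≡ 5^2 + 5 (base 5). Lift 6: 42. −1: 41.
[1] 41 ≡ 6^2 + 5 (base 6). Lift 7: 54. −1: 53.

30, 41, 53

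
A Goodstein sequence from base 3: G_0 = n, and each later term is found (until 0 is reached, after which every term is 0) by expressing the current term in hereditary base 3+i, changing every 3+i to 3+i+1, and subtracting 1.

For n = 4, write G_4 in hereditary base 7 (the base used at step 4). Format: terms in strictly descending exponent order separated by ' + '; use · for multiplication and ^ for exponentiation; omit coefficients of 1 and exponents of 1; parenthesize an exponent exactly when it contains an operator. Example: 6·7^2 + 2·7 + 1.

2

G_0=4  [base 3] 3 + 1  →[3↦4]→  4 + 1 = 5  −1 ⇒ G_1=4
G_1=4  [base 4] 4  →[4↦5]→  5 = 5  −1 ⇒ G_2=4
G_2=4  [base 5] 4  →[5↦6]→  4 = 4  −1 ⇒ G_3=3
G_3=3  [base 6] 3  →[6↦7]→  3 = 3  −1 ⇒ G_4=2
G_4=2  [base 7] 2  →[7↦8]→  2 = 2  −1 ⇒ G_5=1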